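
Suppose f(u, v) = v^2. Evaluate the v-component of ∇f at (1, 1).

(∇f)_2 = ∂f/∂v = 2*v
At (1, 1): 2.

2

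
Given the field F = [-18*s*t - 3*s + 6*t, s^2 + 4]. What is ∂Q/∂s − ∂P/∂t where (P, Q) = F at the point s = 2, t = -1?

34

∂F₂/∂s = 2*s
∂F₁/∂t = -18*s + 6
Scalar curl = 20*s - 6
At (2, -1): 34.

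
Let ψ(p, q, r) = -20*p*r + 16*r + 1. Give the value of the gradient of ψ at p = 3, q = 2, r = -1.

∂ψ/∂p = -20*r
∂ψ/∂q = 0
∂ψ/∂r = -20*p + 16
∇ψ = (-20*r, 0, -20*p + 16)
At (3, 2, -1): (20, 0, -44).

(20, 0, -44)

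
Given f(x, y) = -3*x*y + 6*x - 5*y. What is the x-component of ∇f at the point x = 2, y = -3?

15

(∇f)_1 = ∂f/∂x = -3*y + 6
At (2, -3): 15.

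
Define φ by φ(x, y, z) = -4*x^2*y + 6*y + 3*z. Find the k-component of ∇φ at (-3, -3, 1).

3

(∇φ)_3 = ∂φ/∂z = 3
At (-3, -3, 1): 3.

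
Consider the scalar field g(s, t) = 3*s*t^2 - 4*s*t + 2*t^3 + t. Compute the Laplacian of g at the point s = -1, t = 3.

∂²g/∂s² = 0
∂²g/∂t² = 6*(s + 2*t)
∇²g = 6*s + 12*t
At (-1, 3): 30.

30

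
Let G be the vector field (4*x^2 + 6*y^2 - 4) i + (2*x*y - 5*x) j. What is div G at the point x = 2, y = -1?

∂G₁/∂x = 8*x
∂G₂/∂y = 2*x
∇·G = 10*x
At (2, -1): 20.

20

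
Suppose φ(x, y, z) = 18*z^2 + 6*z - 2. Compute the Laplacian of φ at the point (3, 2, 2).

∂²φ/∂x² = 0
∂²φ/∂y² = 0
∂²φ/∂z² = 36
∇²φ = 36
At (3, 2, 2): 36.

36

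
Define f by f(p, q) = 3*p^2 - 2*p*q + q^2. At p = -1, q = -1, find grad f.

(-4, 0)

∂f/∂p = 6*p - 2*q
∂f/∂q = -2*p + 2*q
∇f = (6*p - 2*q, -2*p + 2*q)
At (-1, -1): (-4, 0).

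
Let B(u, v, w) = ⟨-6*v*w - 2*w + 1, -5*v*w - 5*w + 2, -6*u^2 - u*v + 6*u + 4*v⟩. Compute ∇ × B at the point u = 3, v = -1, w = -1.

(1, 33, -6)

(∇×B)₁ = ∂B₃/∂v − ∂B₂/∂w = -u + 5*v + 9
(∇×B)₂ = ∂B₁/∂w − ∂B₃/∂u = 12*u - 5*v - 8
(∇×B)₃ = ∂B₂/∂u − ∂B₁/∂v = 6*w
∇×B = (-u + 5*v + 9, 12*u - 5*v - 8, 6*w)
At (3, -1, -1): (1, 33, -6).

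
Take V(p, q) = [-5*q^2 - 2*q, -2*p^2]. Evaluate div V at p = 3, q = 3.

0

∂V₁/∂p = 0
∂V₂/∂q = 0
∇·V = 0
At (3, 3): 0.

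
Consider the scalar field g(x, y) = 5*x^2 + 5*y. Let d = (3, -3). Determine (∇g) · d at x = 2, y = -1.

45

∂g/∂x = 10*x
∂g/∂y = 5
∇g at (2, -1) = (20, 5)
∇g · d = (20)(3) + (5)(-3) = 45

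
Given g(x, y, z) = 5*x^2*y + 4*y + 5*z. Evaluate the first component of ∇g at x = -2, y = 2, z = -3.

-40

(∇g)_1 = ∂g/∂x = 10*x*y
At (-2, 2, -3): -40.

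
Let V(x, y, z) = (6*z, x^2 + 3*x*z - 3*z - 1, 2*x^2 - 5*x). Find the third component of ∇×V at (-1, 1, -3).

-11

(∇×V)_3 = ∂V₂/∂x − ∂V₁/∂y
= 2*x + 3*z − (0)
= 2*x + 3*z
At (-1, 1, -3): -11.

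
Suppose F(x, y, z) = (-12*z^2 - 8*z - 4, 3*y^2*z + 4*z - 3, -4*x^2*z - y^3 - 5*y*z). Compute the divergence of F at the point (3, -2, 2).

∂F₁/∂x = 0
∂F₂/∂y = 6*y*z
∂F₃/∂z = -4*x^2 - 5*y
∇·F = -4*x^2 + 6*y*z - 5*y
At (3, -2, 2): -50.

-50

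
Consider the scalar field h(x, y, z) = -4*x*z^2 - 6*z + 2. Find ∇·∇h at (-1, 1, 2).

8

∂²h/∂x² = 0
∂²h/∂y² = 0
∂²h/∂z² = -8*x
∇²h = -8*x
At (-1, 1, 2): 8.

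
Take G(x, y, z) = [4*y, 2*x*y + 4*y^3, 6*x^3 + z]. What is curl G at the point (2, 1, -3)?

(∇×G)₁ = ∂G₃/∂y − ∂G₂/∂z = 0
(∇×G)₂ = ∂G₁/∂z − ∂G₃/∂x = -18*x^2
(∇×G)₃ = ∂G₂/∂x − ∂G₁/∂y = 2*y - 4
∇×G = (0, -18*x^2, 2*y - 4)
At (2, 1, -3): (0, -72, -2).

(0, -72, -2)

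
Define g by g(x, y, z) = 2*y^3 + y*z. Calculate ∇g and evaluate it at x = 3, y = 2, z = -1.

(0, 23, 2)

∂g/∂x = 0
∂g/∂y = 6*y^2 + z
∂g/∂z = y
∇g = (0, 6*y^2 + z, y)
At (3, 2, -1): (0, 23, 2).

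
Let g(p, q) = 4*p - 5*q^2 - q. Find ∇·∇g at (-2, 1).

-10

∂²g/∂p² = 0
∂²g/∂q² = -10
∇²g = -10
At (-2, 1): -10.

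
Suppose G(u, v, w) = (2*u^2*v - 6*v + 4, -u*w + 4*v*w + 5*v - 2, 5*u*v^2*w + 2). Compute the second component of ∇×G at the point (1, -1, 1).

-5

(∇×G)_2 = ∂G₁/∂w − ∂G₃/∂u
= 0 − (5*v^2*w)
= -5*v^2*w
At (1, -1, 1): -5.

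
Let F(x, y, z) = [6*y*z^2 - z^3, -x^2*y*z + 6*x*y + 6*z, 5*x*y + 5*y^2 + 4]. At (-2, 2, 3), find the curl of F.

(∇×F)₁ = ∂F₃/∂y − ∂F₂/∂z = x^2*y + 5*x + 10*y - 6
(∇×F)₂ = ∂F₁/∂z − ∂F₃/∂x = 12*y*z - 5*y - 3*z^2
(∇×F)₃ = ∂F₂/∂x − ∂F₁/∂y = -2*x*y*z + 6*y - 6*z^2
∇×F = (x^2*y + 5*x + 10*y - 6, 12*y*z - 5*y - 3*z^2, -2*x*y*z + 6*y - 6*z^2)
At (-2, 2, 3): (12, 35, -18).

(12, 35, -18)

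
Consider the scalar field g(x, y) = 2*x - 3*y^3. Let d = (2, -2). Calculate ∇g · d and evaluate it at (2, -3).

∂g/∂x = 2
∂g/∂y = -9*y^2
∇g at (2, -3) = (2, -81)
∇g · d = (2)(2) + (-81)(-2) = 166

166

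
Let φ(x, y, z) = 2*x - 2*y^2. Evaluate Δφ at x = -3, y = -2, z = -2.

-4

∂²φ/∂x² = 0
∂²φ/∂y² = -4
∂²φ/∂z² = 0
∇²φ = -4
At (-3, -2, -2): -4.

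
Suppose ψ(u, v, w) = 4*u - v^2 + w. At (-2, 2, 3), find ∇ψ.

∂ψ/∂u = 4
∂ψ/∂v = -2*v
∂ψ/∂w = 1
∇ψ = (4, -2*v, 1)
At (-2, 2, 3): (4, -4, 1).

(4, -4, 1)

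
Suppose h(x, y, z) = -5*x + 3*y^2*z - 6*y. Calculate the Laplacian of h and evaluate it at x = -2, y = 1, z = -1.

-6

∂²h/∂x² = 0
∂²h/∂y² = 6*z
∂²h/∂z² = 0
∇²h = 6*z
At (-2, 1, -1): -6.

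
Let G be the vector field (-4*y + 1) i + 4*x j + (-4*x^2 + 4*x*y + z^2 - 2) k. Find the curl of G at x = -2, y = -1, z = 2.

(-8, -12, 8)

(∇×G)₁ = ∂G₃/∂y − ∂G₂/∂z = 4*x
(∇×G)₂ = ∂G₁/∂z − ∂G₃/∂x = 8*x - 4*y
(∇×G)₃ = ∂G₂/∂x − ∂G₁/∂y = 8
∇×G = (4*x, 8*x - 4*y, 8)
At (-2, -1, 2): (-8, -12, 8).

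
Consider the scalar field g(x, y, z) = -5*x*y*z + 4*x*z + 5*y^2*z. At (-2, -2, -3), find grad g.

∂g/∂x = -5*y*z + 4*z
∂g/∂y = -5*x*z + 10*y*z
∂g/∂z = -5*x*y + 4*x + 5*y^2
∇g = (-5*y*z + 4*z, -5*x*z + 10*y*z, -5*x*y + 4*x + 5*y^2)
At (-2, -2, -3): (-42, 30, -8).

(-42, 30, -8)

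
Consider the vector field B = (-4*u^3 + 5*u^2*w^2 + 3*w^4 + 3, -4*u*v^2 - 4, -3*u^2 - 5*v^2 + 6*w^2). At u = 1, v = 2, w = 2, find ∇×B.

(∇×B)₁ = ∂B₃/∂v − ∂B₂/∂w = -10*v
(∇×B)₂ = ∂B₁/∂w − ∂B₃/∂u = 10*u^2*w + 6*u + 12*w^3
(∇×B)₃ = ∂B₂/∂u − ∂B₁/∂v = -4*v^2
∇×B = (-10*v, 10*u^2*w + 6*u + 12*w^3, -4*v^2)
At (1, 2, 2): (-20, 122, -16).

(-20, 122, -16)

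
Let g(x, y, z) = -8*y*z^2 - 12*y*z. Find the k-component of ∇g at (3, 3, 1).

-84

(∇g)_3 = ∂g/∂z = -16*y*z - 12*y
At (3, 3, 1): -84.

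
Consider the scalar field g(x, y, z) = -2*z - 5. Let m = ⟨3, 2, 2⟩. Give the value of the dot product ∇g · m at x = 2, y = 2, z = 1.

-4

∂g/∂x = 0
∂g/∂y = 0
∂g/∂z = -2
∇g at (2, 2, 1) = (0, 0, -2)
∇g · m = (0)(3) + (0)(2) + (-2)(2) = -4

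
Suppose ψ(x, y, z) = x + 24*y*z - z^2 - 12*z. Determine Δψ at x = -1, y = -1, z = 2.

∂²ψ/∂x² = 0
∂²ψ/∂y² = 0
∂²ψ/∂z² = -2
∇²ψ = -2
At (-1, -1, 2): -2.

-2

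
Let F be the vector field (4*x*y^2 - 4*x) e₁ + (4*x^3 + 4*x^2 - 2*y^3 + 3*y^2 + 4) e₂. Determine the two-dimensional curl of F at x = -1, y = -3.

∂F₂/∂x = 12*x^2 + 8*x
∂F₁/∂y = 8*x*y
Scalar curl = 12*x^2 - 8*x*y + 8*x
At (-1, -3): -20.

-20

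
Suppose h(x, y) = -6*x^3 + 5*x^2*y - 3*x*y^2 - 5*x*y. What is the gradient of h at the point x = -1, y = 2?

∂h/∂x = -18*x^2 + 10*x*y - 3*y^2 - 5*y
∂h/∂y = 5*x^2 - 6*x*y - 5*x
∇h = (-18*x^2 + 10*x*y - 3*y^2 - 5*y, 5*x^2 - 6*x*y - 5*x)
At (-1, 2): (-60, 22).

(-60, 22)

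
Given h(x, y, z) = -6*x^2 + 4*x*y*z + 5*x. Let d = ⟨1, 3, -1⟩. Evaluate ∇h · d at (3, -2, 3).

77

∂h/∂x = -12*x + 4*y*z + 5
∂h/∂y = 4*x*z
∂h/∂z = 4*x*y
∇h at (3, -2, 3) = (-55, 36, -24)
∇h · d = (-55)(1) + (36)(3) + (-24)(-1) = 77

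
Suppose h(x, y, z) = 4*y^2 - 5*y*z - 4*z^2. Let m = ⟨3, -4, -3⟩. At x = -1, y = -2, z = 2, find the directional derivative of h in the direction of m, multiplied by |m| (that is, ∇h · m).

∂h/∂x = 0
∂h/∂y = 8*y - 5*z
∂h/∂z = -5*y - 8*z
∇h at (-1, -2, 2) = (0, -26, -6)
∇h · m = (0)(3) + (-26)(-4) + (-6)(-3) = 122

122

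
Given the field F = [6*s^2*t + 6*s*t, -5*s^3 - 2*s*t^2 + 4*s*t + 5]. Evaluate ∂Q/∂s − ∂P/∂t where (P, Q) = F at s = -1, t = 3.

∂F₂/∂s = -15*s^2 - 2*t^2 + 4*t
∂F₁/∂t = 6*s^2 + 6*s
Scalar curl = -21*s^2 - 6*s - 2*t^2 + 4*t
At (-1, 3): -21.

-21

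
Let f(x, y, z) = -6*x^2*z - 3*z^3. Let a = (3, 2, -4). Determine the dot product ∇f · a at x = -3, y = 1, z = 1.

∂f/∂x = -12*x*z
∂f/∂y = 0
∂f/∂z = -6*x^2 - 9*z^2
∇f at (-3, 1, 1) = (36, 0, -63)
∇f · a = (36)(3) + (0)(2) + (-63)(-4) = 360

360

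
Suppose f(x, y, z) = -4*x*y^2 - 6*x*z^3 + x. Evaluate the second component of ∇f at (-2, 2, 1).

(∇f)_2 = ∂f/∂y = -8*x*y
At (-2, 2, 1): 32.

32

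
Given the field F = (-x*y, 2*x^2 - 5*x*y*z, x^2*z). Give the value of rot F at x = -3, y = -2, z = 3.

(∇×F)₁ = ∂F₃/∂y − ∂F₂/∂z = 5*x*y
(∇×F)₂ = ∂F₁/∂z − ∂F₃/∂x = -2*x*z
(∇×F)₃ = ∂F₂/∂x − ∂F₁/∂y = 5*x - 5*y*z
∇×F = (5*x*y, -2*x*z, 5*x - 5*y*z)
At (-3, -2, 3): (30, 18, 15).

(30, 18, 15)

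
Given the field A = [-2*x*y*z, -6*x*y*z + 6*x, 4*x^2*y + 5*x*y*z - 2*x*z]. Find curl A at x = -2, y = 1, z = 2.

(∇×A)₁ = ∂A₃/∂y − ∂A₂/∂z = 4*x^2 + 6*x*y + 5*x*z
(∇×A)₂ = ∂A₁/∂z − ∂A₃/∂x = -10*x*y - 5*y*z + 2*z
(∇×A)₃ = ∂A₂/∂x − ∂A₁/∂y = 2*x*z - 6*y*z + 6
∇×A = (4*x^2 + 6*x*y + 5*x*z, -10*x*y - 5*y*z + 2*z, 2*x*z - 6*y*z + 6)
At (-2, 1, 2): (-16, 14, -14).

(-16, 14, -14)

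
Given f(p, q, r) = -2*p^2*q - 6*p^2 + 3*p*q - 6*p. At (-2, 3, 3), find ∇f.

(51, -14, 0)

∂f/∂p = -4*p*q - 12*p + 3*q - 6
∂f/∂q = -2*p^2 + 3*p
∂f/∂r = 0
∇f = (-4*p*q - 12*p + 3*q - 6, -2*p^2 + 3*p, 0)
At (-2, 3, 3): (51, -14, 0).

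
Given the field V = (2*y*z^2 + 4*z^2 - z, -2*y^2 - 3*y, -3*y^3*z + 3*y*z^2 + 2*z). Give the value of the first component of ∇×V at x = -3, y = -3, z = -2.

(∇×V)_1 = ∂V₃/∂y − ∂V₂/∂z
= -9*y^2*z + 3*z^2 − (0)
= -9*y^2*z + 3*z^2
At (-3, -3, -2): 174.

174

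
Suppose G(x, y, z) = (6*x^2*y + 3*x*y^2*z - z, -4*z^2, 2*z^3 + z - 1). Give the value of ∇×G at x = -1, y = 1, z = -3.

(-24, -4, -24)

(∇×G)₁ = ∂G₃/∂y − ∂G₂/∂z = 8*z
(∇×G)₂ = ∂G₁/∂z − ∂G₃/∂x = 3*x*y^2 - 1
(∇×G)₃ = ∂G₂/∂x − ∂G₁/∂y = -6*x^2 - 6*x*y*z
∇×G = (8*z, 3*x*y^2 - 1, -6*x^2 - 6*x*y*z)
At (-1, 1, -3): (-24, -4, -24).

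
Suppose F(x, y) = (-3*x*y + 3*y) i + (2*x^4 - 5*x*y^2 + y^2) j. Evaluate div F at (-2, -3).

-57

∂F₁/∂x = -3*y
∂F₂/∂y = -10*x*y + 2*y
∇·F = -10*x*y - y
At (-2, -3): -57.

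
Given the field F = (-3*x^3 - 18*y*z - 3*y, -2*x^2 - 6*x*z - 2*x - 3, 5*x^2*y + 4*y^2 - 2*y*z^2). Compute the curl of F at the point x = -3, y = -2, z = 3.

(∇×F)₁ = ∂F₃/∂y − ∂F₂/∂z = 5*x^2 + 6*x + 8*y - 2*z^2
(∇×F)₂ = ∂F₁/∂z − ∂F₃/∂x = -10*x*y - 18*y
(∇×F)₃ = ∂F₂/∂x − ∂F₁/∂y = -4*x + 12*z + 1
∇×F = (5*x^2 + 6*x + 8*y - 2*z^2, -10*x*y - 18*y, -4*x + 12*z + 1)
At (-3, -2, 3): (-7, -24, 49).

(-7, -24, 49)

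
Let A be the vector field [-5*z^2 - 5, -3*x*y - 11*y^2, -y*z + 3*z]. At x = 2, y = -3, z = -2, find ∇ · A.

66

∂A₁/∂x = 0
∂A₂/∂y = -3*x - 22*y
∂A₃/∂z = -y + 3
∇·A = -3*x - 23*y + 3
At (2, -3, -2): 66.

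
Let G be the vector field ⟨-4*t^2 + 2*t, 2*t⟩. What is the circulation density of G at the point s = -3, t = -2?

∂G₂/∂s = 0
∂G₁/∂t = -8*t + 2
Scalar curl = 8*t - 2
At (-3, -2): -18.

-18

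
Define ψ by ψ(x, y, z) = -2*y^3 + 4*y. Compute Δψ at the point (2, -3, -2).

36

∂²ψ/∂x² = 0
∂²ψ/∂y² = -12*y
∂²ψ/∂z² = 0
∇²ψ = -12*y
At (2, -3, -2): 36.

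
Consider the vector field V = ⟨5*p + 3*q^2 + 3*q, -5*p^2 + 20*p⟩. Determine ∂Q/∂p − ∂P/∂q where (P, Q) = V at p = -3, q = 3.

29

∂V₂/∂p = -10*p + 20
∂V₁/∂q = 6*q + 3
Scalar curl = -10*p - 6*q + 17
At (-3, 3): 29.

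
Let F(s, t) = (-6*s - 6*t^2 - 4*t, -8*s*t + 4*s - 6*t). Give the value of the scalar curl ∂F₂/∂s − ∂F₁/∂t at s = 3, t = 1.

12

∂F₂/∂s = -8*t + 4
∂F₁/∂t = -12*t - 4
Scalar curl = 4*t + 8
At (3, 1): 12.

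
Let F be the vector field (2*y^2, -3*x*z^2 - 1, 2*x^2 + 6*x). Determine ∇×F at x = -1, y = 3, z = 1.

(-6, -2, -15)

(∇×F)₁ = ∂F₃/∂y − ∂F₂/∂z = 6*x*z
(∇×F)₂ = ∂F₁/∂z − ∂F₃/∂x = -4*x - 6
(∇×F)₃ = ∂F₂/∂x − ∂F₁/∂y = -4*y - 3*z^2
∇×F = (6*x*z, -4*x - 6, -4*y - 3*z^2)
At (-1, 3, 1): (-6, -2, -15).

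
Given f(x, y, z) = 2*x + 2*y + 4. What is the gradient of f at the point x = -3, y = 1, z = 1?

(2, 2, 0)

∂f/∂x = 2
∂f/∂y = 2
∂f/∂z = 0
∇f = (2, 2, 0)
At (-3, 1, 1): (2, 2, 0).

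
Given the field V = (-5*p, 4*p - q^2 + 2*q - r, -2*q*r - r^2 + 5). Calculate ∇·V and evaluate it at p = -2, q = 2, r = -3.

-5

∂V₁/∂p = -5
∂V₂/∂q = -2*q + 2
∂V₃/∂r = -2*q - 2*r
∇·V = -4*q - 2*r - 3
At (-2, 2, -3): -5.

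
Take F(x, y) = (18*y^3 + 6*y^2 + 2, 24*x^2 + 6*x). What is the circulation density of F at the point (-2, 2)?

∂F₂/∂x = 48*x + 6
∂F₁/∂y = 54*y^2 + 12*y
Scalar curl = 48*x - 54*y^2 - 12*y + 6
At (-2, 2): -330.

-330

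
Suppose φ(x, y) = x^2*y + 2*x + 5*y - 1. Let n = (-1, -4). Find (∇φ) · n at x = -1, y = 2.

-22

∂φ/∂x = 2*x*y + 2
∂φ/∂y = x^2 + 5
∇φ at (-1, 2) = (-2, 6)
∇φ · n = (-2)(-1) + (6)(-4) = -22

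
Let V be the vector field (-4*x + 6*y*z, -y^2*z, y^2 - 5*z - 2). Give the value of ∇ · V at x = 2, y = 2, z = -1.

-5

∂V₁/∂x = -4
∂V₂/∂y = -2*y*z
∂V₃/∂z = -5
∇·V = -2*y*z - 9
At (2, 2, -1): -5.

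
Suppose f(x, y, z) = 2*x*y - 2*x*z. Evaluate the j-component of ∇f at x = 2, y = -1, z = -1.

4

(∇f)_2 = ∂f/∂y = 2*x
At (2, -1, -1): 4.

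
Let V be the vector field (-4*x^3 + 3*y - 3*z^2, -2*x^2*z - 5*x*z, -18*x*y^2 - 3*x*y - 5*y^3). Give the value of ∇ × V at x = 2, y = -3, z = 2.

(∇×V)₁ = ∂V₃/∂y − ∂V₂/∂z = 2*x^2 - 36*x*y + 2*x - 15*y^2
(∇×V)₂ = ∂V₁/∂z − ∂V₃/∂x = 18*y^2 + 3*y - 6*z
(∇×V)₃ = ∂V₂/∂x − ∂V₁/∂y = -4*x*z - 5*z - 3
∇×V = (2*x^2 - 36*x*y + 2*x - 15*y^2, 18*y^2 + 3*y - 6*z, -4*x*z - 5*z - 3)
At (2, -3, 2): (93, 141, -29).

(93, 141, -29)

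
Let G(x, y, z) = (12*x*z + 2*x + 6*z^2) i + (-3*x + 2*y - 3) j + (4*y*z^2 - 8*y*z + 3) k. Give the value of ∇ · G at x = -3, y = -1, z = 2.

20

∂G₁/∂x = 12*z + 2
∂G₂/∂y = 2
∂G₃/∂z = 8*y*z - 8*y
∇·G = 8*y*z - 8*y + 12*z + 4
At (-3, -1, 2): 20.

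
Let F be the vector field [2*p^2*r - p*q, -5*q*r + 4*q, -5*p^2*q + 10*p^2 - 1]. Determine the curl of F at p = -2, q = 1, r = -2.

(-15, 28, -2)

(∇×F)₁ = ∂F₃/∂q − ∂F₂/∂r = -5*p^2 + 5*q
(∇×F)₂ = ∂F₁/∂r − ∂F₃/∂p = 2*p^2 + 10*p*q - 20*p
(∇×F)₃ = ∂F₂/∂p − ∂F₁/∂q = p
∇×F = (-5*p^2 + 5*q, 2*p^2 + 10*p*q - 20*p, p)
At (-2, 1, -2): (-15, 28, -2).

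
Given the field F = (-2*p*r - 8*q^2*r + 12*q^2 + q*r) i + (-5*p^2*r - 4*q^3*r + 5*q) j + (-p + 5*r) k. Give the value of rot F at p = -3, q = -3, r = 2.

(∇×F)₁ = ∂F₃/∂q − ∂F₂/∂r = 5*p^2 + 4*q^3
(∇×F)₂ = ∂F₁/∂r − ∂F₃/∂p = -2*p - 8*q^2 + q + 1
(∇×F)₃ = ∂F₂/∂p − ∂F₁/∂q = -10*p*r + 16*q*r - 24*q - r
∇×F = (5*p^2 + 4*q^3, -2*p - 8*q^2 + q + 1, -10*p*r + 16*q*r - 24*q - r)
At (-3, -3, 2): (-63, -68, 34).

(-63, -68, 34)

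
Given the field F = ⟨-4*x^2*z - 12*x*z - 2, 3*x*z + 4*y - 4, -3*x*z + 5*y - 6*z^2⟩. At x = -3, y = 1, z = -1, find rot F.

(14, -3, -3)

(∇×F)₁ = ∂F₃/∂y − ∂F₂/∂z = -3*x + 5
(∇×F)₂ = ∂F₁/∂z − ∂F₃/∂x = -4*x^2 - 12*x + 3*z
(∇×F)₃ = ∂F₂/∂x − ∂F₁/∂y = 3*z
∇×F = (-3*x + 5, -4*x^2 - 12*x + 3*z, 3*z)
At (-3, 1, -1): (14, -3, -3).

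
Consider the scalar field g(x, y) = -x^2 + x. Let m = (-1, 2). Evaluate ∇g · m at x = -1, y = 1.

-3

∂g/∂x = -2*x + 1
∂g/∂y = 0
∇g at (-1, 1) = (3, 0)
∇g · m = (3)(-1) + (0)(2) = -3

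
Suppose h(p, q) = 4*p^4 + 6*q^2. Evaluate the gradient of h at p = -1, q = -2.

(-16, -24)

∂h/∂p = 16*p^3
∂h/∂q = 12*q
∇h = (16*p^3, 12*q)
At (-1, -2): (-16, -24).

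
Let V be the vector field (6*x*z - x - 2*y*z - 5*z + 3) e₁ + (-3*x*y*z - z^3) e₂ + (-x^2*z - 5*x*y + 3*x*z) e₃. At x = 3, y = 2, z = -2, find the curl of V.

(∇×V)₁ = ∂V₃/∂y − ∂V₂/∂z = 3*x*y - 5*x + 3*z^2
(∇×V)₂ = ∂V₁/∂z − ∂V₃/∂x = 2*x*z + 6*x + 3*y - 3*z - 5
(∇×V)₃ = ∂V₂/∂x − ∂V₁/∂y = -3*y*z + 2*z
∇×V = (3*x*y - 5*x + 3*z^2, 2*x*z + 6*x + 3*y - 3*z - 5, -3*y*z + 2*z)
At (3, 2, -2): (15, 13, 8).

(15, 13, 8)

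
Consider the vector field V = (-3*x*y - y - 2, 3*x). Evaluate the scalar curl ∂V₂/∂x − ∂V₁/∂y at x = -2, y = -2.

-2

∂V₂/∂x = 3
∂V₁/∂y = -3*x - 1
Scalar curl = 3*x + 4
At (-2, -2): -2.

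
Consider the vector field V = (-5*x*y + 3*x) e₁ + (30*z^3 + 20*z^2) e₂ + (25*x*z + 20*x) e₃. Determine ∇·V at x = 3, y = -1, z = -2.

∂V₁/∂x = -5*y + 3
∂V₂/∂y = 0
∂V₃/∂z = 25*x
∇·V = 25*x - 5*y + 3
At (3, -1, -2): 83.

83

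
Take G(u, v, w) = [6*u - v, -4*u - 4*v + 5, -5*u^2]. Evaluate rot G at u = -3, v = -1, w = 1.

(∇×G)₁ = ∂G₃/∂v − ∂G₂/∂w = 0
(∇×G)₂ = ∂G₁/∂w − ∂G₃/∂u = 10*u
(∇×G)₃ = ∂G₂/∂u − ∂G₁/∂v = -3
∇×G = (0, 10*u, -3)
At (-3, -1, 1): (0, -30, -3).

(0, -30, -3)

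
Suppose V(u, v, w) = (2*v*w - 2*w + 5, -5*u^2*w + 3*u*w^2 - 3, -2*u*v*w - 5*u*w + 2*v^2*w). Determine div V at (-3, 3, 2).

51

∂V₁/∂u = 0
∂V₂/∂v = 0
∂V₃/∂w = -2*u*v - 5*u + 2*v^2
∇·V = -2*u*v - 5*u + 2*v^2
At (-3, 3, 2): 51.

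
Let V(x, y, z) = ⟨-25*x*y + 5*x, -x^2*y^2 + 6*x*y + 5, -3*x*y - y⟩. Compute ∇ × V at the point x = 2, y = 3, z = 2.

(-7, 9, 32)

(∇×V)₁ = ∂V₃/∂y − ∂V₂/∂z = -3*x - 1
(∇×V)₂ = ∂V₁/∂z − ∂V₃/∂x = 3*y
(∇×V)₃ = ∂V₂/∂x − ∂V₁/∂y = -2*x*y^2 + 25*x + 6*y
∇×V = (-3*x - 1, 3*y, -2*x*y^2 + 25*x + 6*y)
At (2, 3, 2): (-7, 9, 32).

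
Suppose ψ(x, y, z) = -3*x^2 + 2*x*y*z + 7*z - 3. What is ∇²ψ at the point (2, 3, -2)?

∂²ψ/∂x² = -6
∂²ψ/∂y² = 0
∂²ψ/∂z² = 0
∇²ψ = -6
At (2, 3, -2): -6.

-6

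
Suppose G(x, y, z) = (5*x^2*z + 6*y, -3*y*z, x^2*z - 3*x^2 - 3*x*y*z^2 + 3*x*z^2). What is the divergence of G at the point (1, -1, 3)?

58

∂G₁/∂x = 10*x*z
∂G₂/∂y = -3*z
∂G₃/∂z = x^2 - 6*x*y*z + 6*x*z
∇·G = x^2 - 6*x*y*z + 16*x*z - 3*z
At (1, -1, 3): 58.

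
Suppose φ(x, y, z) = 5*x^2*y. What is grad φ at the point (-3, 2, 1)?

∂φ/∂x = 10*x*y
∂φ/∂y = 5*x^2
∂φ/∂z = 0
∇φ = (10*x*y, 5*x^2, 0)
At (-3, 2, 1): (-60, 45, 0).

(-60, 45, 0)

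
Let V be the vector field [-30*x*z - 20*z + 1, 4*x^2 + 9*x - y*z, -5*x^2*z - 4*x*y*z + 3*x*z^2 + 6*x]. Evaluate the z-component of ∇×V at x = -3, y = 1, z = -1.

-15

(∇×V)_3 = ∂V₂/∂x − ∂V₁/∂y
= 8*x + 9 − (0)
= 8*x + 9
At (-3, 1, -1): -15.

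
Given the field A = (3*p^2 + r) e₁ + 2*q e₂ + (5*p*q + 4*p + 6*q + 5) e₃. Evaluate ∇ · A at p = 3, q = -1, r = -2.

∂A₁/∂p = 6*p
∂A₂/∂q = 2
∂A₃/∂r = 0
∇·A = 6*p + 2
At (3, -1, -2): 20.

20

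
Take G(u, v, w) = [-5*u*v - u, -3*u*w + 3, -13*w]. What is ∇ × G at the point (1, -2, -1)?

(∇×G)₁ = ∂G₃/∂v − ∂G₂/∂w = 3*u
(∇×G)₂ = ∂G₁/∂w − ∂G₃/∂u = 0
(∇×G)₃ = ∂G₂/∂u − ∂G₁/∂v = 5*u - 3*w
∇×G = (3*u, 0, 5*u - 3*w)
At (1, -2, -1): (3, 0, 8).

(3, 0, 8)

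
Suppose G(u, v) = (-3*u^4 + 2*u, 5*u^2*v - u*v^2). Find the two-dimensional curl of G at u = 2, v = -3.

∂G₂/∂u = 10*u*v - v^2
∂G₁/∂v = 0
Scalar curl = 10*u*v - v^2
At (2, -3): -69.

-69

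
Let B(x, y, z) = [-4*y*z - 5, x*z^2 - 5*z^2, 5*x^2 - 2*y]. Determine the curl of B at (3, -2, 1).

(∇×B)₁ = ∂B₃/∂y − ∂B₂/∂z = -2*x*z + 10*z - 2
(∇×B)₂ = ∂B₁/∂z − ∂B₃/∂x = -10*x - 4*y
(∇×B)₃ = ∂B₂/∂x − ∂B₁/∂y = z^2 + 4*z
∇×B = (-2*x*z + 10*z - 2, -10*x - 4*y, z^2 + 4*z)
At (3, -2, 1): (2, -22, 5).

(2, -22, 5)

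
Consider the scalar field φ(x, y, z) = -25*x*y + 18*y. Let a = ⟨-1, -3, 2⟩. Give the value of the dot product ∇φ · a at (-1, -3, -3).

∂φ/∂x = -25*y
∂φ/∂y = -25*x + 18
∂φ/∂z = 0
∇φ at (-1, -3, -3) = (75, 43, 0)
∇φ · a = (75)(-1) + (43)(-3) + (0)(2) = -204

-204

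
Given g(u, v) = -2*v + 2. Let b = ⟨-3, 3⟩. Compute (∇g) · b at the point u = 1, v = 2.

-6

∂g/∂u = 0
∂g/∂v = -2
∇g at (1, 2) = (0, -2)
∇g · b = (0)(-3) + (-2)(3) = -6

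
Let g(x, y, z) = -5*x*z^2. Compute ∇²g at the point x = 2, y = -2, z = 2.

-20

∂²g/∂x² = 0
∂²g/∂y² = 0
∂²g/∂z² = -10*x
∇²g = -10*x
At (2, -2, 2): -20.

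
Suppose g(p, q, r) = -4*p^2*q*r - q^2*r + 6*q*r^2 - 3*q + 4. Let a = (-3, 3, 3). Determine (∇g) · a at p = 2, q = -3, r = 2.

-384

∂g/∂p = -8*p*q*r
∂g/∂q = -4*p^2*r - 2*q*r + 6*r^2 - 3
∂g/∂r = -4*p^2*q - q^2 + 12*q*r
∇g at (2, -3, 2) = (96, 1, -33)
∇g · a = (96)(-3) + (1)(3) + (-33)(3) = -384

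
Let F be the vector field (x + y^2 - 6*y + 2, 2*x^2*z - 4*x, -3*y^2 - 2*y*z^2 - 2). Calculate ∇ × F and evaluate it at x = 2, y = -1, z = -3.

(-20, 0, -20)

(∇×F)₁ = ∂F₃/∂y − ∂F₂/∂z = -2*x^2 - 6*y - 2*z^2
(∇×F)₂ = ∂F₁/∂z − ∂F₃/∂x = 0
(∇×F)₃ = ∂F₂/∂x − ∂F₁/∂y = 4*x*z - 2*y + 2
∇×F = (-2*x^2 - 6*y - 2*z^2, 0, 4*x*z - 2*y + 2)
At (2, -1, -3): (-20, 0, -20).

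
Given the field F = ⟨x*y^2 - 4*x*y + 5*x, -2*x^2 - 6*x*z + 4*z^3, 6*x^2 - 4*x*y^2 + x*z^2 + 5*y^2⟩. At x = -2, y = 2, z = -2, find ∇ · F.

∂F₁/∂x = y^2 - 4*y + 5
∂F₂/∂y = 0
∂F₃/∂z = 2*x*z
∇·F = 2*x*z + y^2 - 4*y + 5
At (-2, 2, -2): 9.

9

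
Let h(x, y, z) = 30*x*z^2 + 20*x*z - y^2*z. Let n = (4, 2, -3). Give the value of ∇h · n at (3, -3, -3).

2271

∂h/∂x = 30*z^2 + 20*z
∂h/∂y = -2*y*z
∂h/∂z = 60*x*z + 20*x - y^2
∇h at (3, -3, -3) = (210, -18, -489)
∇h · n = (210)(4) + (-18)(2) + (-489)(-3) = 2271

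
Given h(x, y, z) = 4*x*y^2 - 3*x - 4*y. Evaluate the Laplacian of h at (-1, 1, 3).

-8

∂²h/∂x² = 0
∂²h/∂y² = 8*x
∂²h/∂z² = 0
∇²h = 8*x
At (-1, 1, 3): -8.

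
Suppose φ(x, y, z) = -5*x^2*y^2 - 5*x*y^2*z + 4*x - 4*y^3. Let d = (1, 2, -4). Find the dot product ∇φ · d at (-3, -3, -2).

∂φ/∂x = -10*x*y^2 - 5*y^2*z + 4
∂φ/∂y = -10*x^2*y - 10*x*y*z - 12*y^2
∂φ/∂z = -5*x*y^2
∇φ at (-3, -3, -2) = (364, 342, 135)
∇φ · d = (364)(1) + (342)(2) + (135)(-4) = 508

508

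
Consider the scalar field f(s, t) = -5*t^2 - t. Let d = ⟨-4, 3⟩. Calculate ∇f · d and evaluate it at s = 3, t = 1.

∂f/∂s = 0
∂f/∂t = -10*t - 1
∇f at (3, 1) = (0, -11)
∇f · d = (0)(-4) + (-11)(3) = -33

-33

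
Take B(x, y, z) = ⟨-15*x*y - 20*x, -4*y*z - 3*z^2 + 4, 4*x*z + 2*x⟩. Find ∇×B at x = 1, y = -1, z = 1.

(∇×B)₁ = ∂B₃/∂y − ∂B₂/∂z = 4*y + 6*z
(∇×B)₂ = ∂B₁/∂z − ∂B₃/∂x = -4*z - 2
(∇×B)₃ = ∂B₂/∂x − ∂B₁/∂y = 15*x
∇×B = (4*y + 6*z, -4*z - 2, 15*x)
At (1, -1, 1): (2, -6, 15).

(2, -6, 15)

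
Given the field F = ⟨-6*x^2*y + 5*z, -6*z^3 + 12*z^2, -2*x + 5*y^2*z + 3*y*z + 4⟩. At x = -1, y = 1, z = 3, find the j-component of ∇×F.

(∇×F)_2 = ∂F₁/∂z − ∂F₃/∂x
= 5 − (-2)
= 7
At (-1, 1, 3): 7.

7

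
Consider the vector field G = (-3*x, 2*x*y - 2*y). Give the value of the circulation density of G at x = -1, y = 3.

∂G₂/∂x = 2*y
∂G₁/∂y = 0
Scalar curl = 2*y
At (-1, 3): 6.

6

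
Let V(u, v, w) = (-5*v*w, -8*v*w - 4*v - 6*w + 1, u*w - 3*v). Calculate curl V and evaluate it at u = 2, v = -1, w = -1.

(-5, 6, -5)

(∇×V)₁ = ∂V₃/∂v − ∂V₂/∂w = 8*v + 3
(∇×V)₂ = ∂V₁/∂w − ∂V₃/∂u = -5*v - w
(∇×V)₃ = ∂V₂/∂u − ∂V₁/∂v = 5*w
∇×V = (8*v + 3, -5*v - w, 5*w)
At (2, -1, -1): (-5, 6, -5).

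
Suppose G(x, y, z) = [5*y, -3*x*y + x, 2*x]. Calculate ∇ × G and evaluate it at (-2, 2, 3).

(∇×G)₁ = ∂G₃/∂y − ∂G₂/∂z = 0
(∇×G)₂ = ∂G₁/∂z − ∂G₃/∂x = -2
(∇×G)₃ = ∂G₂/∂x − ∂G₁/∂y = -3*y - 4
∇×G = (0, -2, -3*y - 4)
At (-2, 2, 3): (0, -2, -10).

(0, -2, -10)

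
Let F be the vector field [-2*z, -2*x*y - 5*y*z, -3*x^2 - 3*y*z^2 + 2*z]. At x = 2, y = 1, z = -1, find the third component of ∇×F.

-2

(∇×F)_3 = ∂F₂/∂x − ∂F₁/∂y
= -2*y − (0)
= -2*y
At (2, 1, -1): -2.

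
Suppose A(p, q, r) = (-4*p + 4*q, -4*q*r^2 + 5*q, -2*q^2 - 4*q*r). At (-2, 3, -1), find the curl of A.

(-32, 0, -4)

(∇×A)₁ = ∂A₃/∂q − ∂A₂/∂r = 8*q*r - 4*q - 4*r
(∇×A)₂ = ∂A₁/∂r − ∂A₃/∂p = 0
(∇×A)₃ = ∂A₂/∂p − ∂A₁/∂q = -4
∇×A = (8*q*r - 4*q - 4*r, 0, -4)
At (-2, 3, -1): (-32, 0, -4).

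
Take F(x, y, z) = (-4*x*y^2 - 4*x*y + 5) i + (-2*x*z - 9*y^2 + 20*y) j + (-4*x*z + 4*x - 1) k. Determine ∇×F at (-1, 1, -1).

(-2, -8, -10)

(∇×F)₁ = ∂F₃/∂y − ∂F₂/∂z = 2*x
(∇×F)₂ = ∂F₁/∂z − ∂F₃/∂x = 4*z - 4
(∇×F)₃ = ∂F₂/∂x − ∂F₁/∂y = 8*x*y + 4*x - 2*z
∇×F = (2*x, 4*z - 4, 8*x*y + 4*x - 2*z)
At (-1, 1, -1): (-2, -8, -10).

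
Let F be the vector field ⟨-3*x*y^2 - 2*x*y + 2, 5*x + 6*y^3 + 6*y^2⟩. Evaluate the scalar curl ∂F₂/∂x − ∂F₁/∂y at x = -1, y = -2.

∂F₂/∂x = 5
∂F₁/∂y = -6*x*y - 2*x
Scalar curl = 6*x*y + 2*x + 5
At (-1, -2): 15.

15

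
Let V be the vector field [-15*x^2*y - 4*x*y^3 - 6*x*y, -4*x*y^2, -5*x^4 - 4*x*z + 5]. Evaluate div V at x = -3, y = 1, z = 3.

116

∂V₁/∂x = -30*x*y - 4*y^3 - 6*y
∂V₂/∂y = -8*x*y
∂V₃/∂z = -4*x
∇·V = -38*x*y - 4*x - 4*y^3 - 6*y
At (-3, 1, 3): 116.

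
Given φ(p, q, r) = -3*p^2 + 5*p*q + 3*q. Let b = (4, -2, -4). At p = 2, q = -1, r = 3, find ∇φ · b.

-94

∂φ/∂p = -6*p + 5*q
∂φ/∂q = 5*p + 3
∂φ/∂r = 0
∇φ at (2, -1, 3) = (-17, 13, 0)
∇φ · b = (-17)(4) + (13)(-2) + (0)(-4) = -94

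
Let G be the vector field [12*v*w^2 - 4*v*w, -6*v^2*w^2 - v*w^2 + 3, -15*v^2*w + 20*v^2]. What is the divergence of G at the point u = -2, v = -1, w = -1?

∂G₁/∂u = 0
∂G₂/∂v = -12*v*w^2 - w^2
∂G₃/∂w = -15*v^2
∇·G = -15*v^2 - 12*v*w^2 - w^2
At (-2, -1, -1): -4.

-4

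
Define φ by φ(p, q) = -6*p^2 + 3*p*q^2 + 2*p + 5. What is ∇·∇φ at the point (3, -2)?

6

∂²φ/∂p² = -12
∂²φ/∂q² = 6*p
∇²φ = 6*p - 12
At (3, -2): 6.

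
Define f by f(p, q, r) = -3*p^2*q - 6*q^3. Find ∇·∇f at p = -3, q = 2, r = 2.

-84

∂²f/∂p² = -6*q
∂²f/∂q² = -36*q
∂²f/∂r² = 0
∇²f = -42*q
At (-3, 2, 2): -84.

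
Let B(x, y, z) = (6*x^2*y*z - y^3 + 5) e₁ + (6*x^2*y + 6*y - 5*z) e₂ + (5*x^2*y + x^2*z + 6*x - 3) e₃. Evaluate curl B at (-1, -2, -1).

(10, -40, 42)

(∇×B)₁ = ∂B₃/∂y − ∂B₂/∂z = 5*x^2 + 5
(∇×B)₂ = ∂B₁/∂z − ∂B₃/∂x = 6*x^2*y - 10*x*y - 2*x*z - 6
(∇×B)₃ = ∂B₂/∂x − ∂B₁/∂y = -6*x^2*z + 12*x*y + 3*y^2
∇×B = (5*x^2 + 5, 6*x^2*y - 10*x*y - 2*x*z - 6, -6*x^2*z + 12*x*y + 3*y^2)
At (-1, -2, -1): (10, -40, 42).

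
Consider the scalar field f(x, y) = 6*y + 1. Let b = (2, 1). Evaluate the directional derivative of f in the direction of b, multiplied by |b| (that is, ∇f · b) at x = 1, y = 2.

∂f/∂x = 0
∂f/∂y = 6
∇f at (1, 2) = (0, 6)
∇f · b = (0)(2) + (6)(1) = 6

6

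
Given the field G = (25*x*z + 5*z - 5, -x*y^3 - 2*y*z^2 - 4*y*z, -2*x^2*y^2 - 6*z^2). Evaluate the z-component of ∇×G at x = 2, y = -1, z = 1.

1

(∇×G)_3 = ∂G₂/∂x − ∂G₁/∂y
= -y^3 − (0)
= -y^3
At (2, -1, 1): 1.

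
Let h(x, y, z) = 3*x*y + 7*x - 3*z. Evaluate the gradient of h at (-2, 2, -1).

∂h/∂x = 3*y + 7
∂h/∂y = 3*x
∂h/∂z = -3
∇h = (3*y + 7, 3*x, -3)
At (-2, 2, -1): (13, -6, -3).

(13, -6, -3)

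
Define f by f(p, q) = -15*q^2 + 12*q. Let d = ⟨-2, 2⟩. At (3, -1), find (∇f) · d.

84

∂f/∂p = 0
∂f/∂q = -30*q + 12
∇f at (3, -1) = (0, 42)
∇f · d = (0)(-2) + (42)(2) = 84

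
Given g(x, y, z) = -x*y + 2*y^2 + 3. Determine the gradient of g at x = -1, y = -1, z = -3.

(1, -3, 0)

∂g/∂x = -y
∂g/∂y = -x + 4*y
∂g/∂z = 0
∇g = (-y, -x + 4*y, 0)
At (-1, -1, -3): (1, -3, 0).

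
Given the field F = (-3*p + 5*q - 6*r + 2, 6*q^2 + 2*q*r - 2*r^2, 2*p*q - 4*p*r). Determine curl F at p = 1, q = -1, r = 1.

(∇×F)₁ = ∂F₃/∂q − ∂F₂/∂r = 2*p - 2*q + 4*r
(∇×F)₂ = ∂F₁/∂r − ∂F₃/∂p = -2*q + 4*r - 6
(∇×F)₃ = ∂F₂/∂p − ∂F₁/∂q = -5
∇×F = (2*p - 2*q + 4*r, -2*q + 4*r - 6, -5)
At (1, -1, 1): (8, 0, -5).

(8, 0, -5)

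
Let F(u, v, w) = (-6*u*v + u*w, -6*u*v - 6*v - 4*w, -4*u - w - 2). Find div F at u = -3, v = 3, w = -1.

∂F₁/∂u = -6*v + w
∂F₂/∂v = -6*u - 6
∂F₃/∂w = -1
∇·F = -6*u - 6*v + w - 7
At (-3, 3, -1): -8.

-8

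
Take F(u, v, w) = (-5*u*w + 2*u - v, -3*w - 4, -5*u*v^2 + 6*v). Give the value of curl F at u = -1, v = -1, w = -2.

(-1, 10, 1)

(∇×F)₁ = ∂F₃/∂v − ∂F₂/∂w = -10*u*v + 9
(∇×F)₂ = ∂F₁/∂w − ∂F₃/∂u = -5*u + 5*v^2
(∇×F)₃ = ∂F₂/∂u − ∂F₁/∂v = 1
∇×F = (-10*u*v + 9, -5*u + 5*v^2, 1)
At (-1, -1, -2): (-1, 10, 1).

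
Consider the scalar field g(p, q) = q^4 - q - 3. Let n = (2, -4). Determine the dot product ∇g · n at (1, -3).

∂g/∂p = 0
∂g/∂q = 4*q^3 - 1
∇g at (1, -3) = (0, -109)
∇g · n = (0)(2) + (-109)(-4) = 436

436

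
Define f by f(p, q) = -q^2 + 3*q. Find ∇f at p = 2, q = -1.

(0, 5)

∂f/∂p = 0
∂f/∂q = -2*q + 3
∇f = (0, -2*q + 3)
At (2, -1): (0, 5).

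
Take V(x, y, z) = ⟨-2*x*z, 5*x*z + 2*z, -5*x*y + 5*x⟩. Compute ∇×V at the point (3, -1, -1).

(-32, -16, -5)

(∇×V)₁ = ∂V₃/∂y − ∂V₂/∂z = -10*x - 2
(∇×V)₂ = ∂V₁/∂z − ∂V₃/∂x = -2*x + 5*y - 5
(∇×V)₃ = ∂V₂/∂x − ∂V₁/∂y = 5*z
∇×V = (-10*x - 2, -2*x + 5*y - 5, 5*z)
At (3, -1, -1): (-32, -16, -5).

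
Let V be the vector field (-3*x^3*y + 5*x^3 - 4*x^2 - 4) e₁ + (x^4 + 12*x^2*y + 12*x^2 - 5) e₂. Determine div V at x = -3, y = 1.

186

∂V₁/∂x = -9*x^2*y + 15*x^2 - 8*x
∂V₂/∂y = 12*x^2
∇·V = -9*x^2*y + 27*x^2 - 8*x
At (-3, 1): 186.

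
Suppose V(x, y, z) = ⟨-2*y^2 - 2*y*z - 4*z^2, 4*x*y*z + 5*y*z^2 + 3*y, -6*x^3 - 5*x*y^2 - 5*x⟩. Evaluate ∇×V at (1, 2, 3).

(∇×V)₁ = ∂V₃/∂y − ∂V₂/∂z = -14*x*y - 10*y*z
(∇×V)₂ = ∂V₁/∂z − ∂V₃/∂x = 18*x^2 + 5*y^2 - 2*y - 8*z + 5
(∇×V)₃ = ∂V₂/∂x − ∂V₁/∂y = 4*y*z + 4*y + 2*z
∇×V = (-14*x*y - 10*y*z, 18*x^2 + 5*y^2 - 2*y - 8*z + 5, 4*y*z + 4*y + 2*z)
At (1, 2, 3): (-88, 15, 38).

(-88, 15, 38)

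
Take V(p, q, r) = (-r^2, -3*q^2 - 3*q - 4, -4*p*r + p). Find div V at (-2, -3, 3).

∂V₁/∂p = 0
∂V₂/∂q = -6*q - 3
∂V₃/∂r = -4*p
∇·V = -4*p - 6*q - 3
At (-2, -3, 3): 23.

23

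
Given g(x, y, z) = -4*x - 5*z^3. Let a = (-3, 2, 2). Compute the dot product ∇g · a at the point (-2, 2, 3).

∂g/∂x = -4
∂g/∂y = 0
∂g/∂z = -15*z^2
∇g at (-2, 2, 3) = (-4, 0, -135)
∇g · a = (-4)(-3) + (0)(2) + (-135)(2) = -258

-258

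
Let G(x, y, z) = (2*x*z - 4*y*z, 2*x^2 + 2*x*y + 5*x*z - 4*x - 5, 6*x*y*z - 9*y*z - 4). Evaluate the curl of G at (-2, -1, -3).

(73, -18, -41)

(∇×G)₁ = ∂G₃/∂y − ∂G₂/∂z = 6*x*z - 5*x - 9*z
(∇×G)₂ = ∂G₁/∂z − ∂G₃/∂x = 2*x - 6*y*z - 4*y
(∇×G)₃ = ∂G₂/∂x − ∂G₁/∂y = 4*x + 2*y + 9*z - 4
∇×G = (6*x*z - 5*x - 9*z, 2*x - 6*y*z - 4*y, 4*x + 2*y + 9*z - 4)
At (-2, -1, -3): (73, -18, -41).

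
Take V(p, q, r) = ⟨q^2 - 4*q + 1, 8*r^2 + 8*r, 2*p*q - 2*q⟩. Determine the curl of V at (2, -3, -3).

(∇×V)₁ = ∂V₃/∂q − ∂V₂/∂r = 2*p - 16*r - 10
(∇×V)₂ = ∂V₁/∂r − ∂V₃/∂p = -2*q
(∇×V)₃ = ∂V₂/∂p − ∂V₁/∂q = -2*q + 4
∇×V = (2*p - 16*r - 10, -2*q, -2*q + 4)
At (2, -3, -3): (42, 6, 10).

(42, 6, 10)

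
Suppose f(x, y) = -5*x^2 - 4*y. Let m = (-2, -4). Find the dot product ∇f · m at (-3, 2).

-44

∂f/∂x = -10*x
∂f/∂y = -4
∇f at (-3, 2) = (30, -4)
∇f · m = (30)(-2) + (-4)(-4) = -44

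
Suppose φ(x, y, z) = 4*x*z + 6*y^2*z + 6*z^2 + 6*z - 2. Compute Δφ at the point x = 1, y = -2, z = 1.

∂²φ/∂x² = 0
∂²φ/∂y² = 12*z
∂²φ/∂z² = 12
∇²φ = 12*z + 12
At (1, -2, 1): 24.

24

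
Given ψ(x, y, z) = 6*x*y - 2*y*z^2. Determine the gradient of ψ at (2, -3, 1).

(-18, 10, 12)

∂ψ/∂x = 6*y
∂ψ/∂y = 6*x - 2*z^2
∂ψ/∂z = -4*y*z
∇ψ = (6*y, 6*x - 2*z^2, -4*y*z)
At (2, -3, 1): (-18, 10, 12).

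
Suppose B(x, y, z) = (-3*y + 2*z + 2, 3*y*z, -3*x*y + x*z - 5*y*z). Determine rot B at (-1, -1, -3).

(∇×B)₁ = ∂B₃/∂y − ∂B₂/∂z = -3*x - 3*y - 5*z
(∇×B)₂ = ∂B₁/∂z − ∂B₃/∂x = 3*y - z + 2
(∇×B)₃ = ∂B₂/∂x − ∂B₁/∂y = 3
∇×B = (-3*x - 3*y - 5*z, 3*y - z + 2, 3)
At (-1, -1, -3): (21, 2, 3).

(21, 2, 3)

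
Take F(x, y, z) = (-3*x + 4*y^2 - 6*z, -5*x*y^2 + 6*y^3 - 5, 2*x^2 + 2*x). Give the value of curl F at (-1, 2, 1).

(0, -4, -36)

(∇×F)₁ = ∂F₃/∂y − ∂F₂/∂z = 0
(∇×F)₂ = ∂F₁/∂z − ∂F₃/∂x = -4*x - 8
(∇×F)₃ = ∂F₂/∂x − ∂F₁/∂y = -5*y^2 - 8*y
∇×F = (0, -4*x - 8, -5*y^2 - 8*y)
At (-1, 2, 1): (0, -4, -36).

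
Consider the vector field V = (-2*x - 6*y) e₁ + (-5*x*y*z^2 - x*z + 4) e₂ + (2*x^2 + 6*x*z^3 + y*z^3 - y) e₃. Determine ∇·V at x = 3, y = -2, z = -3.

295

∂V₁/∂x = -2
∂V₂/∂y = -5*x*z^2
∂V₃/∂z = 18*x*z^2 + 3*y*z^2
∇·V = 13*x*z^2 + 3*y*z^2 - 2
At (3, -2, -3): 295.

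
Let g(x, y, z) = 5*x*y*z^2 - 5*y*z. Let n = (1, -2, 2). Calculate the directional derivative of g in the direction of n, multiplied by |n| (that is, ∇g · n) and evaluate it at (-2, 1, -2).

150

∂g/∂x = 5*y*z^2
∂g/∂y = 5*x*z^2 - 5*z
∂g/∂z = 10*x*y*z - 5*y
∇g at (-2, 1, -2) = (20, -30, 35)
∇g · n = (20)(1) + (-30)(-2) + (35)(2) = 150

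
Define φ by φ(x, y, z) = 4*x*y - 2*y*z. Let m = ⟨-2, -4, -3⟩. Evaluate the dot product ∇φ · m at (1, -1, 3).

∂φ/∂x = 4*y
∂φ/∂y = 4*x - 2*z
∂φ/∂z = -2*y
∇φ at (1, -1, 3) = (-4, -2, 2)
∇φ · m = (-4)(-2) + (-2)(-4) + (2)(-3) = 10

10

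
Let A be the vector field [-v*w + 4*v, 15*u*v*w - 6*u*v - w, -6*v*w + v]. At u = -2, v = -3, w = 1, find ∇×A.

(∇×A)₁ = ∂A₃/∂v − ∂A₂/∂w = -15*u*v - 6*w + 2
(∇×A)₂ = ∂A₁/∂w − ∂A₃/∂u = -v
(∇×A)₃ = ∂A₂/∂u − ∂A₁/∂v = 15*v*w - 6*v + w - 4
∇×A = (-15*u*v - 6*w + 2, -v, 15*v*w - 6*v + w - 4)
At (-2, -3, 1): (-94, 3, -30).

(-94, 3, -30)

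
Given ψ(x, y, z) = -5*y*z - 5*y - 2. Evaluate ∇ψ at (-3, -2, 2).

(0, -15, 10)

∂ψ/∂x = 0
∂ψ/∂y = -5*z - 5
∂ψ/∂z = -5*y
∇ψ = (0, -5*z - 5, -5*y)
At (-3, -2, 2): (0, -15, 10).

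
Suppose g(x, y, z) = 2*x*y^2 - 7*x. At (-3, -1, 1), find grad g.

∂g/∂x = 2*y^2 - 7
∂g/∂y = 4*x*y
∂g/∂z = 0
∇g = (2*y^2 - 7, 4*x*y, 0)
At (-3, -1, 1): (-5, 12, 0).

(-5, 12, 0)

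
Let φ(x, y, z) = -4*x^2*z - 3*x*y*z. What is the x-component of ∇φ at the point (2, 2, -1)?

22

(∇φ)_1 = ∂φ/∂x = -8*x*z - 3*y*z
At (2, 2, -1): 22.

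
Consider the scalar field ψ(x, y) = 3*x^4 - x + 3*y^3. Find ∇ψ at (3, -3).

(323, 81)

∂ψ/∂x = 12*x^3 - 1
∂ψ/∂y = 9*y^2
∇ψ = (12*x^3 - 1, 9*y^2)
At (3, -3): (323, 81).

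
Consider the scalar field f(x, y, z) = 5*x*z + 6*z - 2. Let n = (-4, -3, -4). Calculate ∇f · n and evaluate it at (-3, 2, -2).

76

∂f/∂x = 5*z
∂f/∂y = 0
∂f/∂z = 5*x + 6
∇f at (-3, 2, -2) = (-10, 0, -9)
∇f · n = (-10)(-4) + (0)(-3) + (-9)(-4) = 76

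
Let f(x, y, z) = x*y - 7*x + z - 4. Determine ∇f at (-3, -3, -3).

(-10, -3, 1)

∂f/∂x = y - 7
∂f/∂y = x
∂f/∂z = 1
∇f = (y - 7, x, 1)
At (-3, -3, -3): (-10, -3, 1).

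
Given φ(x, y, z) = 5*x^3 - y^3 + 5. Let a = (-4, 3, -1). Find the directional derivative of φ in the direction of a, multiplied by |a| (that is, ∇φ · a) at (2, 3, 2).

-321

∂φ/∂x = 15*x^2
∂φ/∂y = -3*y^2
∂φ/∂z = 0
∇φ at (2, 3, 2) = (60, -27, 0)
∇φ · a = (60)(-4) + (-27)(3) + (0)(-1) = -321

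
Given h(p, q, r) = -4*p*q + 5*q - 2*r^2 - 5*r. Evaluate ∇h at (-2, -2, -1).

(8, 13, -1)

∂h/∂p = -4*q
∂h/∂q = -4*p + 5
∂h/∂r = -4*r - 5
∇h = (-4*q, -4*p + 5, -4*r - 5)
At (-2, -2, -1): (8, 13, -1).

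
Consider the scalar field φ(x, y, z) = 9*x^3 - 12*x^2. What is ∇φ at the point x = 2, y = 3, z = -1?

∂φ/∂x = 27*x^2 - 24*x
∂φ/∂y = 0
∂φ/∂z = 0
∇φ = (27*x^2 - 24*x, 0, 0)
At (2, 3, -1): (60, 0, 0).

(60, 0, 0)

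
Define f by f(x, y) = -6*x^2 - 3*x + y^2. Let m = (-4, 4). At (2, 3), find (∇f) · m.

132

∂f/∂x = -12*x - 3
∂f/∂y = 2*y
∇f at (2, 3) = (-27, 6)
∇f · m = (-27)(-4) + (6)(4) = 132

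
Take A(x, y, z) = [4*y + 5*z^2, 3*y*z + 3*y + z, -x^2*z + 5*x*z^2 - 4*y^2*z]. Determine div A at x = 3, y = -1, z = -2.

-76

∂A₁/∂x = 0
∂A₂/∂y = 3*z + 3
∂A₃/∂z = -x^2 + 10*x*z - 4*y^2
∇·A = -x^2 + 10*x*z - 4*y^2 + 3*z + 3
At (3, -1, -2): -76.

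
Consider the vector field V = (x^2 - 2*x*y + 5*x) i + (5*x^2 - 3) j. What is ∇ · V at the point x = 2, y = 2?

∂V₁/∂x = 2*x - 2*y + 5
∂V₂/∂y = 0
∇·V = 2*x - 2*y + 5
At (2, 2): 5.

5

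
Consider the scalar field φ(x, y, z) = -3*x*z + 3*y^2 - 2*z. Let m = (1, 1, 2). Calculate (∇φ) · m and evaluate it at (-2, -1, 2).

-4

∂φ/∂x = -3*z
∂φ/∂y = 6*y
∂φ/∂z = -3*x - 2
∇φ at (-2, -1, 2) = (-6, -6, 4)
∇φ · m = (-6)(1) + (-6)(1) + (4)(2) = -4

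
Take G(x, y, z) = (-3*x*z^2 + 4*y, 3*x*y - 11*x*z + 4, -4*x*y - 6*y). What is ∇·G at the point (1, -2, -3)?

∂G₁/∂x = -3*z^2
∂G₂/∂y = 3*x
∂G₃/∂z = 0
∇·G = 3*x - 3*z^2
At (1, -2, -3): -24.

-24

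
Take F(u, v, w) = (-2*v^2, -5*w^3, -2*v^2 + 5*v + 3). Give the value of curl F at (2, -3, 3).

(∇×F)₁ = ∂F₃/∂v − ∂F₂/∂w = -4*v + 15*w^2 + 5
(∇×F)₂ = ∂F₁/∂w − ∂F₃/∂u = 0
(∇×F)₃ = ∂F₂/∂u − ∂F₁/∂v = 4*v
∇×F = (-4*v + 15*w^2 + 5, 0, 4*v)
At (2, -3, 3): (152, 0, -12).

(152, 0, -12)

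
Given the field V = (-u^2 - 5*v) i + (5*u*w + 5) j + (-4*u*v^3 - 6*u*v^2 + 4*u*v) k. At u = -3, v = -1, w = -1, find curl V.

(∇×V)₁ = ∂V₃/∂v − ∂V₂/∂w = -12*u*v^2 - 12*u*v - u
(∇×V)₂ = ∂V₁/∂w − ∂V₃/∂u = 4*v^3 + 6*v^2 - 4*v
(∇×V)₃ = ∂V₂/∂u − ∂V₁/∂v = 5*w + 5
∇×V = (-12*u*v^2 - 12*u*v - u, 4*v^3 + 6*v^2 - 4*v, 5*w + 5)
At (-3, -1, -1): (3, 6, 0).

(3, 6, 0)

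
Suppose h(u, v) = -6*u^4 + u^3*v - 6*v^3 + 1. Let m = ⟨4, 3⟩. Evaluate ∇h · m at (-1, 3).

∂h/∂u = -24*u^3 + 3*u^2*v
∂h/∂v = u^3 - 18*v^2
∇h at (-1, 3) = (33, -163)
∇h · m = (33)(4) + (-163)(3) = -357

-357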